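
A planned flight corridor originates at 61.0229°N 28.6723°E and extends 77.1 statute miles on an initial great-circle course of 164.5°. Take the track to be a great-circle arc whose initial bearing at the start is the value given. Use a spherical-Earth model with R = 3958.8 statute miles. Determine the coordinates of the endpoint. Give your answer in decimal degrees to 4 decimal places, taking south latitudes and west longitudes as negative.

latitude 59.9463°, longitude 29.2677°

δ = 77.1/3958.8 = 0.019476 rad (1.1159°).
Converting: φ₁ = 1.065051 rad, θ = 2.871067 rad.
sin φ₂ = sin φ₁ cos δ + cos φ₁ sin δ cos θ = (0.874813)(0.999810) + (0.484460)(0.019474)(-0.963630) = 0.865556
φ₂ = asin(0.865556) = 1.046260 rad = 59.9463°.
For the longitude increment, Δλ = atan2( sin θ sin δ cos φ₁, cos δ − sin φ₁ sin φ₂ ) = atan2(0.002521, 0.242610) = 0.5954°.
λ₂ = λ₁ + Δλ = 29.2677°.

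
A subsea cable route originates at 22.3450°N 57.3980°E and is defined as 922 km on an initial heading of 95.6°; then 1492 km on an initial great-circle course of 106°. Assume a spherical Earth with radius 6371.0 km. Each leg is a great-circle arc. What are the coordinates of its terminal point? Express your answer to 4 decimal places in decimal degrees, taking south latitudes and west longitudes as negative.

Apply the spherical direct solution leg by leg, carrying full precision between legs.
Leg 1: from (22.3450°, 57.3980°), δ = 922/6371 = 0.144718 rad, θ = 95.6° → φ = 21.2964°, λ = 66.2594°.
Leg 2: from (21.2964°, 66.2594°), δ = 1492/6371 = 0.234186 rad, θ = 106° → φ = 17.0787°, λ = 79.7539°.

latitude 17.0787°, longitude 79.7539°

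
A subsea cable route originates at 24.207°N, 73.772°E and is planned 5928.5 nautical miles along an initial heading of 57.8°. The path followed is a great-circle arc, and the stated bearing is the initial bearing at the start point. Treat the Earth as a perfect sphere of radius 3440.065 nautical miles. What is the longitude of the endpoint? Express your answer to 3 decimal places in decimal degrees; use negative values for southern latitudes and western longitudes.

Central angle δ = d/R = 1.723369 rad.
With φ₁ = 24.207° = 0.422492 rad and θ = 57.8° = 1.008800 rad:
Destination latitude: φ₂ = arcsin( sin φ₁ cos δ + cos φ₁ sin δ cos θ ) = arcsin(0.418057) = 24.712°.
Then Δλ = atan2(0.762822, -0.323399) = 1.971778 rad, from sin θ sin δ cos φ₁ over cos δ − sin φ₁ sin φ₂.
λ₂ = 73.772° + 112.975° = 186.747°, normalized to (−180°, 180°] → -173.253°.

longitude -173.253°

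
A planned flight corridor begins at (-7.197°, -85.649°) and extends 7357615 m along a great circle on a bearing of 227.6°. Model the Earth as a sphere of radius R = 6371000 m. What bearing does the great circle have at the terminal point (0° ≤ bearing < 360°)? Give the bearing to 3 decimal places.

δ = 7357615/6371000 = 1.154860 rad (66.1686°).
Converting: φ₁ = -0.125611 rad, θ = 3.972369 rad.
Destination latitude: φ₂ = arcsin( sin φ₁ cos δ + cos φ₁ sin δ cos θ ) = arcsin(-0.662570) = -41.496°.
Δλ = atan2( sin θ sin δ cos φ₁ , cos δ − sin φ₁ sin φ₂ ) = atan2(-0.670172, 0.321039) = -1.124057 rad = -64.404°.
λ₂ = λ₁ + Δλ = -150.053°.
The forward bearing on arrival equals the back-azimuth from the destination plus 180°.
Back-azimuth from P₂ (-41.496°, -150.053°) to P₁ (-7.197°, -85.649°), with Δλ' = λ₁ − λ₂ = 64.404°: atan2( sin Δλ' cos φ₁ , cos φ₂ sin φ₁ − sin φ₂ cos φ₁ cos Δλ' ) = 78.002°.
Final bearing = (78.002° + 180°) mod 360° = 258.002°.

final bearing 258.002°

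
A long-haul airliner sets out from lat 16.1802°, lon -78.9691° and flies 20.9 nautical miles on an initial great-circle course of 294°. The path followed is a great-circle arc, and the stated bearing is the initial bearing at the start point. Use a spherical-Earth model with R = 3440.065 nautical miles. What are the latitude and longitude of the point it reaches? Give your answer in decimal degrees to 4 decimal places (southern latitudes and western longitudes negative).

latitude 16.3215°, longitude -79.3005°

The arc subtends δ = 20.9/3440.065 = 0.006075 rad at the centre.
Start latitude φ₁ = 0.282398 rad; initial bearing θ = 5.131268 rad.
sin φ₂ = sin φ₁ cos δ + cos φ₁ sin δ cos θ = (0.278659)(0.999982) + (0.960390)(0.006075)(0.406737) = 0.281027
φ₂ = asin(0.281027) = 0.284864 rad = 16.3215°.
For the longitude increment, Δλ = atan2( sin θ sin δ cos φ₁, cos δ − sin φ₁ sin φ₂ ) = atan2(-0.005330, 0.921671) = -0.3314°.
λ₂ = -78.9691° + -0.3314° = -79.3005°.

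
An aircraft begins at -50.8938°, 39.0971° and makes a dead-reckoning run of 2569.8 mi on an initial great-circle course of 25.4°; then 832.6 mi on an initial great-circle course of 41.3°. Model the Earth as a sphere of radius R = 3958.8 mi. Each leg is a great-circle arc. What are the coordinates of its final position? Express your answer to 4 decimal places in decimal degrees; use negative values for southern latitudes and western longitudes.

Apply the spherical direct solution leg by leg, carrying full precision between legs.
Leg 1: from (-50.8938°, 39.0971°), δ = 2569.8/3958.8 = 0.649136 rad, θ = 25.4° → φ = -15.8854°, λ = 54.7367°.
Leg 2: from (-15.8854°, 54.7367°), δ = 832.6/3958.8 = 0.210316 rad, θ = 41.3° → φ = -6.7092°, λ = 62.7116°.

latitude -6.7092°, longitude 62.7116°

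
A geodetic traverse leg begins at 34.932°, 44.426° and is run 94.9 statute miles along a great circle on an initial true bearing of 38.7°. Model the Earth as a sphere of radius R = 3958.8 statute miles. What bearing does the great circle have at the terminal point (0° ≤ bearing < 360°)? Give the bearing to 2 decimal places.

δ = 94.9/3958.8 = 0.023972 rad (1.3735°).
Converting: φ₁ = 0.609678 rad, θ = 0.675442 rad.
sin φ₂ = sin φ₁ cos δ + cos φ₁ sin δ cos θ = (0.572604)(0.999713) + (0.819832)(0.023970)(0.780430) = 0.587776
φ₂ = asin(0.587776) = 0.628307 rad = 35.999°.
Δλ = atan2( sin θ sin δ cos φ₁ , cos δ − sin φ₁ sin φ₂ ) = atan2(0.012287, 0.663150) = 0.018526 rad = 1.061°.
λ₂ = λ₁ + Δλ = 45.487°.
The forward bearing on arrival equals the back-azimuth from the destination plus 180°.
Back-azimuth from P₂ (36.00°, 45.49°) to P₁ (34.93°, 44.43°), with Δλ' = λ₁ − λ₂ = -1.06°: atan2( sin Δλ' cos φ₁ , cos φ₂ sin φ₁ − sin φ₂ cos φ₁ cos Δλ' ) = 219.32°.
Final bearing = (219.32° + 180°) mod 360° = 39.32°.

final bearing 39.32°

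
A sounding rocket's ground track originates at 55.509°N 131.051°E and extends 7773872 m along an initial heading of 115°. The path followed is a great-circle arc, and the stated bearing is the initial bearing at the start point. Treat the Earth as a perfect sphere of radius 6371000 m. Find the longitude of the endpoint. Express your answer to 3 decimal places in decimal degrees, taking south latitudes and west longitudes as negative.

δ = 7773872/6371000 = 1.220197 rad (69.9121°).
With φ₁ = 55.509° = 0.968815 rad and θ = 115° = 2.007129 rad:
Destination latitude: φ₂ = arcsin( sin φ₁ cos δ + cos φ₁ sin δ cos θ ) = arcsin(0.058326) = 3.344°.
Δλ = atan2( sin θ sin δ cos φ₁ , cos δ − sin φ₁ sin φ₂ ) = atan2(0.482000, 0.295388) = 1.020990 rad = 58.498°.
λ₂ = 131.051° + 58.498° = 189.549°, normalized to (−180°, 180°] → -170.451°.

longitude -170.451°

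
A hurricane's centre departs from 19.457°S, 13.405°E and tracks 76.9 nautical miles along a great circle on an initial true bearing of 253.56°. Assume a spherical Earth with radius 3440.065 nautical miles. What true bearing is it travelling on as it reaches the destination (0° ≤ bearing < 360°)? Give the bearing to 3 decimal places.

final bearing 253.999°

Central angle δ = d/R = 0.022354 rad.
With φ₁ = -19.457° = -0.339589 rad and θ = 253.56° = 4.425457 rad:
Destination latitude: φ₂ = arcsin( sin φ₁ cos δ + cos φ₁ sin δ cos θ ) = arcsin(-0.338981) = -19.815°.
Then Δλ = atan2(-0.020214, 0.886836) = -0.022790 rad, from sin θ sin δ cos φ₁ over cos δ − sin φ₁ sin φ₂.
Hence λ₂ = 13.405° + -1.306° = 12.099°.
The forward bearing on arrival equals the back-azimuth from the destination plus 180°.
Back-azimuth from P₂ (-19.815°, 12.099°) to P₁ (-19.457°, 13.405°), with Δλ' = λ₁ − λ₂ = 1.306°: atan2( sin Δλ' cos φ₁ , cos φ₂ sin φ₁ − sin φ₂ cos φ₁ cos Δλ' ) = 73.999°.
Final bearing = (73.999° + 180°) mod 360° = 253.999°.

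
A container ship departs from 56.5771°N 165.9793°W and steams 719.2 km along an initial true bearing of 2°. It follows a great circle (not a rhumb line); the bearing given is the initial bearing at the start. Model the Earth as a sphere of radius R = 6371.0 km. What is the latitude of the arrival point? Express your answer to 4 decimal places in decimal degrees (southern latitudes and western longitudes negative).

latitude 63.0402°

The arc subtends δ = 719.2/6371 = 0.112887 rad at the centre.
Start latitude φ₁ = 0.987457 rad; initial bearing θ = 0.034907 rad.
Applying the spherical law of cosines for sides, sin φ₂ = sin φ₁ cos δ + cos φ₁ sin δ cos θ = 0.891325, so φ₂ = 63.0402°.
For the longitude increment, Δλ = atan2( sin θ sin δ cos φ₁, cos δ − sin φ₁ sin φ₂ ) = atan2(0.002165, 0.249710) = 0.4968°.
Hence λ₂ = -165.9793° + 0.4968° = -165.4825°.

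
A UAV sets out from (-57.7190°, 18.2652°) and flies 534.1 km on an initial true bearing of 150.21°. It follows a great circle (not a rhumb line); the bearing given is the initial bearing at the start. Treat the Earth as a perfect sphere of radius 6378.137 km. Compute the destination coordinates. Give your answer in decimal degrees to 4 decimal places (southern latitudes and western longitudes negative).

latitude -61.7928°, longitude 23.3090°

δ = 534.1/6378.137 = 0.083739 rad (4.7979°).
Converting: φ₁ = -1.007387 rad, θ = 2.621659 rad.
Destination latitude: φ₂ = arcsin( sin φ₁ cos δ + cos φ₁ sin δ cos θ ) = arcsin(-0.881244) = -61.7928°.
Then Δλ = atan2(0.022193, 0.251458) = 0.088030 rad, from sin θ sin δ cos φ₁ over cos δ − sin φ₁ sin φ₂.
Hence λ₂ = 18.2652° + 5.0438° = 23.3090°.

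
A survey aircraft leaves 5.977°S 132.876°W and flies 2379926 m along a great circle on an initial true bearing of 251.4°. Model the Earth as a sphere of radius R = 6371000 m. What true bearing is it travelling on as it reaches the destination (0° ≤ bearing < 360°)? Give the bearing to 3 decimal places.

δ = 2379926/6371000 = 0.373556 rad (21.4032°).
Converting: φ₁ = -0.104318 rad, θ = 4.387758 rad.
Applying the spherical law of cosines for sides, sin φ₂ = sin φ₁ cos δ + cos φ₁ sin δ cos θ = -0.212713, so φ₂ = -12.281°.
Then Δλ = atan2(-0.343988, 0.908886) = -0.361811 rad, from sin θ sin δ cos φ₁ over cos δ − sin φ₁ sin φ₂.
λ₂ = λ₁ + Δλ = -153.606°.
The forward bearing on arrival equals the back-azimuth from the destination plus 180°.
Back-azimuth from P₂ (-12.281°, -153.606°) to P₁ (-5.977°, -132.876°), with Δλ' = λ₁ − λ₂ = 20.730°: atan2( sin Δλ' cos φ₁ , cos φ₂ sin φ₁ − sin φ₂ cos φ₁ cos Δλ' ) = 74.730°.
Final bearing = (74.730° + 180°) mod 360° = 254.730°.

final bearing 254.730°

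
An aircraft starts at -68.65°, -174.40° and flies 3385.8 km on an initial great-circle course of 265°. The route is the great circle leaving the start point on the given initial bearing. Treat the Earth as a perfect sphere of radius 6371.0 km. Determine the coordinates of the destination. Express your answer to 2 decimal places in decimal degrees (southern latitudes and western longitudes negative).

The arc subtends δ = 3385.8/6371 = 0.531439 rad at the centre.
Start latitude φ₁ = -1.198169 rad; initial bearing θ = 4.625123 rad.
sin φ₂ = sin φ₁ cos δ + cos φ₁ sin δ cos θ = (-0.931374)(0.862079) + (0.364064)(0.506775)(-0.087156) = -0.818998
φ₂ = asin(-0.818998) = -0.959662 rad = -54.98°.
Δλ = atan2( sin θ sin δ cos φ₁ , cos δ − sin φ₁ sin φ₂ ) = atan2(-0.183796, 0.099286) = -1.075513 rad = -61.62°.
λ₂ = -174.40° + -61.62° = -236.02°, normalized to (−180°, 180°] → 123.98°.

latitude -54.98°, longitude 123.98°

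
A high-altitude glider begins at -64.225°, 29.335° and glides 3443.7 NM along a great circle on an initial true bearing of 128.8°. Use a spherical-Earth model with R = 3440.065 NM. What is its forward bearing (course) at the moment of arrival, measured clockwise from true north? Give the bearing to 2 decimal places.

The arc subtends δ = 3443.7/3440.065 = 1.001057 rad at the centre.
With φ₁ = -64.225° = -1.120938 rad and θ = 128.8° = 2.247984 rad:
Applying the spherical law of cosines for sides, sin φ₂ = sin φ₁ cos δ + cos φ₁ sin δ cos θ = -0.715178, so φ₂ = -45.658°.
Then Δλ = atan2(0.285356, -0.104611) = 1.922181 rad, from sin θ sin δ cos φ₁ over cos δ − sin φ₁ sin φ₂.
Hence λ₂ = 29.335° + 110.133° = 139.468°.
The forward bearing on arrival equals the back-azimuth from the destination plus 180°.
Back-azimuth from P₂ (-45.66°, 139.47°) to P₁ (-64.22°, 29.34°), with Δλ' = λ₁ − λ₂ = -110.13°: atan2( sin Δλ' cos φ₁ , cos φ₂ sin φ₁ − sin φ₂ cos φ₁ cos Δλ' ) = 209.00°.
Final bearing = (209.00° + 180°) mod 360° = 29.00°.

final bearing 29.00°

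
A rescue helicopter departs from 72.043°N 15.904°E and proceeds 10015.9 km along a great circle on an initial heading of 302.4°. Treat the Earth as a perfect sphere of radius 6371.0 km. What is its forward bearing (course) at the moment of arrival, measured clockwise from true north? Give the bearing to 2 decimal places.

δ = 10015.9/6371 = 1.572108 rad (90.0752°).
With φ₁ = 72.043° = 1.257388 rad and θ = 302.4° = 5.277876 rad:
sin φ₂ = sin φ₁ cos δ + cos φ₁ sin δ cos θ = (0.951288)(-0.001312) + (0.308303)(0.999999)(0.535827) = 0.163949
φ₂ = asin(0.163949) = 0.164693 rad = 9.436°.
Then Δλ = atan2(-0.260309, -0.157275) = -2.114287 rad, from sin θ sin δ cos φ₁ over cos δ − sin φ₁ sin φ₂.
λ₂ = 15.904° + -121.140° = -105.236°.
The forward bearing on arrival equals the back-azimuth from the destination plus 180°.
Back-azimuth from P₂ (9.44°, -105.24°) to P₁ (72.04°, 15.90°), with Δλ' = λ₁ − λ₂ = 121.14°: atan2( sin Δλ' cos φ₁ , cos φ₂ sin φ₁ − sin φ₂ cos φ₁ cos Δλ' ) = 15.30°.
Final bearing = (15.30° + 180°) mod 360° = 195.30°.

final bearing 195.30°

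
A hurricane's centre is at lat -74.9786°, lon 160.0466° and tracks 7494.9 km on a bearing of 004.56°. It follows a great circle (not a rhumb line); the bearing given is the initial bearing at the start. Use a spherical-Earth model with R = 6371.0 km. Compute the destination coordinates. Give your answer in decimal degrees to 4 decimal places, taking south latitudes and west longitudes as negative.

Angular distance δ = d/R = 7494.9 / 6371 = 1.176409 rad.
Start latitude φ₁ = -1.308623 rad; initial bearing θ = 0.079587 rad.
Destination latitude: φ₂ = arcsin( sin φ₁ cos δ + cos φ₁ sin δ cos θ ) = arcsin(-0.132587) = -7.6191°.
For the longitude increment, Δλ = atan2( sin θ sin δ cos φ₁, cos δ − sin φ₁ sin φ₂ ) = atan2(0.019024, 0.256186) = 4.2468°.
Hence λ₂ = 160.0466° + 4.2468° = 164.2934°.

latitude -7.6191°, longitude 164.2934°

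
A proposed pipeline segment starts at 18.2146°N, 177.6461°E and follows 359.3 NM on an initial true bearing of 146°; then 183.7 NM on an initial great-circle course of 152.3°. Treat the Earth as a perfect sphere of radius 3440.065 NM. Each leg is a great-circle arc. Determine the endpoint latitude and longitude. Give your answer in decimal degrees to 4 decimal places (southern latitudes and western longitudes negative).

Apply the spherical direct solution leg by leg, carrying full precision between legs.
Leg 1: from (18.2146°, 177.6461°), δ = 359.3/3440.065 = 0.104446 rad, θ = 146° → φ = 13.2248°, λ = -178.9206°.
Leg 2: from (13.2248°, -178.9206°), δ = 183.7/3440.065 = 0.053400 rad, θ = 152.3° → φ = 10.5120°, λ = -177.4746°.

latitude 10.5120°, longitude -177.4746°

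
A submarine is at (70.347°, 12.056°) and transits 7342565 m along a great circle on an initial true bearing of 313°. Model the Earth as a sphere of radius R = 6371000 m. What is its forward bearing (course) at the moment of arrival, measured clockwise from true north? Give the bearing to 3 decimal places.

final bearing 197.772°

The arc subtends δ = 7342565/6371000 = 1.152498 rad at the centre.
With φ₁ = 70.347° = 1.227787 rad and θ = 313° = 5.462881 rad:
sin φ₂ = sin φ₁ cos δ + cos φ₁ sin δ cos θ = (0.941747)(0.406206) + (0.336323)(0.913782)(0.681998) = 0.592139
φ₂ = asin(0.592139) = 0.633710 rad = 36.309°.
Then Δλ = atan2(-0.224764, -0.151439) = -2.163700 rad, from sin θ sin δ cos φ₁ over cos δ − sin φ₁ sin φ₂.
Hence λ₂ = 12.056° + -123.971° = -111.915°.
The forward bearing on arrival equals the back-azimuth from the destination plus 180°.
Back-azimuth from P₂ (36.309°, -111.915°) to P₁ (70.347°, 12.056°), with Δλ' = λ₁ − λ₂ = 123.971°: atan2( sin Δλ' cos φ₁ , cos φ₂ sin φ₁ − sin φ₂ cos φ₁ cos Δλ' ) = 17.772°.
Final bearing = (17.772° + 180°) mod 360° = 197.772°.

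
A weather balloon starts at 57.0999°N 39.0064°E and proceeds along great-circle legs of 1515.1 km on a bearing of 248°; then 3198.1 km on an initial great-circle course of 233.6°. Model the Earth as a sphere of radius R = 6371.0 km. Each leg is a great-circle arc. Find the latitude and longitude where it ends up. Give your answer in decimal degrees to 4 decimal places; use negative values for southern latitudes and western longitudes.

Apply the spherical direct solution leg by leg, carrying full precision between legs.
Leg 1: from (57.0999°, 39.0064°), δ = 1515.1/6371 = 0.237812 rad, θ = 248° → φ = 50.1795°, λ = 19.0637°.
Leg 2: from (50.1795°, 19.0637°), δ = 3198.1/6371 = 0.501978 rad, θ = 233.6° → φ = 29.3703°, λ = -7.3215°.

latitude 29.3703°, longitude -7.3215°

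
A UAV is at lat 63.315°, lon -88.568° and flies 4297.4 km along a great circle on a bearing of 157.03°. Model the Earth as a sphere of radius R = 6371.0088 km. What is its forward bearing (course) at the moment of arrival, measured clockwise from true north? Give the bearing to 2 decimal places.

final bearing 168.75°

δ = 4297.4/6371.0088 = 0.674524 rad (38.6474°).
Converting: φ₁ = 1.105055 rad, θ = 2.740691 rad.
sin φ₂ = sin φ₁ cos δ + cos φ₁ sin δ cos θ = (0.893489)(0.781004) + (0.449085)(0.624526)(-0.920709) = 0.439592
φ₂ = asin(0.439592) = 0.455144 rad = 26.078°.
Then Δλ = atan2(0.109451, 0.388234) = 0.274789 rad, from sin θ sin δ cos φ₁ over cos δ − sin φ₁ sin φ₂.
λ₂ = λ₁ + Δλ = -72.824°.
The forward bearing on arrival equals the back-azimuth from the destination plus 180°.
Back-azimuth from P₂ (26.08°, -72.82°) to P₁ (63.31°, -88.57°), with Δλ' = λ₁ − λ₂ = -15.74°: atan2( sin Δλ' cos φ₁ , cos φ₂ sin φ₁ − sin φ₂ cos φ₁ cos Δλ' ) = 348.75°.
Final bearing = (348.75° + 180°) mod 360° = 168.75°.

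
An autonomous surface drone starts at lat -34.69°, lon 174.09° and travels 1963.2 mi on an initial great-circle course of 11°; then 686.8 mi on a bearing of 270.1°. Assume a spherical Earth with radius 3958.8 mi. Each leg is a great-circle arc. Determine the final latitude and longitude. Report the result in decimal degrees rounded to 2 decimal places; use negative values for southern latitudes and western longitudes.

latitude -6.57°, longitude 169.33°

Apply the spherical direct solution leg by leg, carrying full precision between legs.
Leg 1: from (-34.69°, 174.09°), δ = 1963.2/3958.8 = 0.495908 rad, θ = 11° → φ = -6.69°, λ = 179.34°.
Leg 2: from (-6.69°, 179.34°), δ = 686.8/3958.8 = 0.173487 rad, θ = 270.1° → φ = -6.57°, λ = 169.33°.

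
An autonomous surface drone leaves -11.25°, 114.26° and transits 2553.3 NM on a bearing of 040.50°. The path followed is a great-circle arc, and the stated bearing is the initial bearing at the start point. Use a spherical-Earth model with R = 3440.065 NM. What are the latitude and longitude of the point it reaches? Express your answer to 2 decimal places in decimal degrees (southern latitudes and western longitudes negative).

Central angle δ = d/R = 0.742224 rad.
Start latitude φ₁ = -0.196350 rad; initial bearing θ = 0.706858 rad.
Destination latitude: φ₂ = arcsin( sin φ₁ cos δ + cos φ₁ sin δ cos θ ) = arcsin(0.360329) = 21.12°.
Δλ = atan2( sin θ sin δ cos φ₁ , cos δ − sin φ₁ sin φ₂ ) = atan2(0.430546, 0.807264) = 0.489962 rad = 28.07°.
Hence λ₂ = 114.26° + 28.07° = 142.33°.

latitude 21.12°, longitude 142.33°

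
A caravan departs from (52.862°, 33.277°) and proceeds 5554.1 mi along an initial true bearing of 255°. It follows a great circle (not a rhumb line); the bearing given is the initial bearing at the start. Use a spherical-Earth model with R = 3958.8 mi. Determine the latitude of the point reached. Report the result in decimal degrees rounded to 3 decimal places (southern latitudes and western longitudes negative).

The arc subtends δ = 5554.1/3958.8 = 1.402976 rad at the centre.
With φ₁ = 52.862° = 0.922616 rad and θ = 255° = 4.450590 rad:
Destination latitude: φ₂ = arcsin( sin φ₁ cos δ + cos φ₁ sin δ cos θ ) = arcsin(-0.020907) = -1.198°.
Δλ = atan2( sin θ sin δ cos φ₁ , cos δ − sin φ₁ sin φ₂ ) = atan2(-0.574972, 0.183700) = -1.261552 rad = -72.282°.
λ₂ = 33.277° + -72.282° = -39.005°.

latitude -1.198°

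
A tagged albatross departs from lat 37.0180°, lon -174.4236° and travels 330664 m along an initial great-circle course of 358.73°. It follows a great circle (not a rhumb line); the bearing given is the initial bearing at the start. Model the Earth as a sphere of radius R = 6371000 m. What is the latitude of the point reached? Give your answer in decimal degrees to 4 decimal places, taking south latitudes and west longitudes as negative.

δ = 330664/6371000 = 0.051901 rad (2.9737°).
Start latitude φ₁ = 0.646086 rad; initial bearing θ = 6.261020 rad.
Applying the spherical law of cosines for sides, sin φ₂ = sin φ₁ cos δ + cos φ₁ sin δ cos θ = 0.642667, so φ₂ = 39.9910°.
Then Δλ = atan2(-0.000918, 0.611726) = -0.001501 rad, from sin θ sin δ cos φ₁ over cos δ − sin φ₁ sin φ₂.
λ₂ = -174.4236° + -0.0860° = -174.5096°.

latitude 39.9910°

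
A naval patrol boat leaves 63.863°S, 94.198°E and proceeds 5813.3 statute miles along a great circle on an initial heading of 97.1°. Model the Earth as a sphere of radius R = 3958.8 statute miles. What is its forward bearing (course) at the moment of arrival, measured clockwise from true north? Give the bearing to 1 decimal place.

Central angle δ = d/R = 1.468450 rad.
With φ₁ = -63.863° = -1.114620 rad and θ = 97.1° = 1.694715 rad:
Applying the spherical law of cosines for sides, sin φ₂ = sin φ₁ cos δ + cos φ₁ sin δ cos θ = -0.145884, so φ₂ = -8.388°.
Δλ = atan2( sin θ sin δ cos φ₁ , cos δ − sin φ₁ sin φ₂ ) = atan2(0.434854, -0.028799) = 1.636926 rad = 93.789°.
λ₂ = 94.198° + 93.789° = 187.987°, normalized to (−180°, 180°] → -172.013°.
The forward bearing on arrival equals the back-azimuth from the destination plus 180°.
Back-azimuth from P₂ (-8.4°, -172.0°) to P₁ (-63.9°, 94.2°), with Δλ' = λ₁ − λ₂ = 266.2°: atan2( sin Δλ' cos φ₁ , cos φ₂ sin φ₁ − sin φ₂ cos φ₁ cos Δλ' ) = 206.2°.
Final bearing = (206.2° + 180°) mod 360° = 26.2°.

final bearing 26.2°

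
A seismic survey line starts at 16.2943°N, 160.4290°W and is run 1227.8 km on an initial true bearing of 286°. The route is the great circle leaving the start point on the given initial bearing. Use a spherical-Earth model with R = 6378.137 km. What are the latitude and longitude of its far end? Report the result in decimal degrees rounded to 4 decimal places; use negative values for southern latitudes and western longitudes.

Angular distance δ = d/R = 1227.8 / 6378.137 = 0.192501 rad.
Converting: φ₁ = 0.284389 rad, θ = 4.991642 rad.
sin φ₂ = sin φ₁ cos δ + cos φ₁ sin δ cos θ = (0.280571)(0.981529) + (0.959833)(0.191315)(0.275637) = 0.326004
φ₂ = asin(0.326004) = 0.332074 rad = 19.0264°.
Δλ = atan2( sin θ sin δ cos φ₁ , cos δ − sin φ₁ sin φ₂ ) = atan2(-0.176517, 0.890061) = -0.195779 rad = -11.2173°.
λ₂ = λ₁ + Δλ = -171.6463°.

latitude 19.0264°, longitude -171.6463°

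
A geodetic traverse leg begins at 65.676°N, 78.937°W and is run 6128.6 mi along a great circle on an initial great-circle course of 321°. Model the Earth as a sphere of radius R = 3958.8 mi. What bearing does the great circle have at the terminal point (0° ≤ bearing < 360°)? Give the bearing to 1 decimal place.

The arc subtends δ = 6128.6/3958.8 = 1.548095 rad at the centre.
Converting: φ₁ = 1.146262 rad, θ = 5.602507 rad.
sin φ₂ = sin φ₁ cos δ + cos φ₁ sin δ cos θ = (0.911231)(0.022699) + (0.411896)(0.999742)(0.777146) = 0.340705
φ₂ = asin(0.340705) = 0.347667 rad = 19.920°.
For the longitude increment, Δλ = atan2( sin θ sin δ cos φ₁, cos δ − sin φ₁ sin φ₂ ) = atan2(-0.259148, -0.287762) = -137.995°.
λ₂ = -78.937° + -137.995° = -216.932°, normalized to (−180°, 180°] → 143.068°.
The forward bearing on arrival equals the back-azimuth from the destination plus 180°.
Back-azimuth from P₂ (19.9°, 143.1°) to P₁ (65.7°, -78.9°), with Δλ' = λ₁ − λ₂ = -222.0°: atan2( sin Δλ' cos φ₁ , cos φ₂ sin φ₁ − sin φ₂ cos φ₁ cos Δλ' ) = 16.0°.
Final bearing = (16.0° + 180°) mod 360° = 196.0°.

final bearing 196.0°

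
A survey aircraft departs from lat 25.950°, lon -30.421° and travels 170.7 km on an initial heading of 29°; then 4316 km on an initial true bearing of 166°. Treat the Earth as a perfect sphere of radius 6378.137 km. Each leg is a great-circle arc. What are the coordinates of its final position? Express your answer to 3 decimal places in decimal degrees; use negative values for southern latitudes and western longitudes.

latitude -10.518°, longitude -20.721°

Apply the spherical direct solution leg by leg, carrying full precision between legs.
Leg 1: from (25.950°, -30.421°), δ = 170.7/6378.137 = 0.026763 rad, θ = 29° → φ = 27.289°, λ = -29.585°.
Leg 2: from (27.289°, -29.585°), δ = 4316/6378.137 = 0.676687 rad, θ = 166° → φ = -10.518°, λ = -20.721°.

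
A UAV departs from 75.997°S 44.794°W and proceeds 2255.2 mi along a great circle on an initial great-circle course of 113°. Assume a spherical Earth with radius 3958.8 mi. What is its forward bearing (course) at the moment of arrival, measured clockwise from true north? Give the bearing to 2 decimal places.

final bearing 26.66°

Angular distance δ = d/R = 2255.2 / 3958.8 = 0.569668 rad.
Start latitude φ₁ = -1.326398 rad; initial bearing θ = 1.972222 rad.
Destination latitude: φ₂ = arcsin( sin φ₁ cos δ + cos φ₁ sin δ cos θ ) = arcsin(-0.868050) = -60.233°.
For the longitude increment, Δλ = atan2( sin θ sin δ cos φ₁, cos δ − sin φ₁ sin φ₂ ) = atan2(0.120134, -0.000174) = 90.083°.
λ₂ = λ₁ + Δλ = 45.289°.
The forward bearing on arrival equals the back-azimuth from the destination plus 180°.
Back-azimuth from P₂ (-60.23°, 45.29°) to P₁ (-76.00°, -44.79°), with Δλ' = λ₁ − λ₂ = -90.08°: atan2( sin Δλ' cos φ₁ , cos φ₂ sin φ₁ − sin φ₂ cos φ₁ cos Δλ' ) = 206.66°.
Final bearing = (206.66° + 180°) mod 360° = 26.66°.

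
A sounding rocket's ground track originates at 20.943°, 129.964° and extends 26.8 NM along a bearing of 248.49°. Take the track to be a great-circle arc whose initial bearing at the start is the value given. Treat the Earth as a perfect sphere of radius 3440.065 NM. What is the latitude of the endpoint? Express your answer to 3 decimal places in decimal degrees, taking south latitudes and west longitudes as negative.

Angular distance δ = d/R = 26.8 / 3440.065 = 0.007791 rad.
Converting: φ₁ = 0.365524 rad, θ = 4.336969 rad.
Applying the spherical law of cosines for sides, sin φ₂ = sin φ₁ cos δ + cos φ₁ sin δ cos θ = 0.354760, so φ₂ = 20.779°.
For the longitude increment, Δλ = atan2( sin θ sin δ cos φ₁, cos δ − sin φ₁ sin φ₂ ) = atan2(-0.006769, 0.873164) = -0.444°.
λ₂ = 129.964° + -0.444° = 129.520°.

latitude 20.779°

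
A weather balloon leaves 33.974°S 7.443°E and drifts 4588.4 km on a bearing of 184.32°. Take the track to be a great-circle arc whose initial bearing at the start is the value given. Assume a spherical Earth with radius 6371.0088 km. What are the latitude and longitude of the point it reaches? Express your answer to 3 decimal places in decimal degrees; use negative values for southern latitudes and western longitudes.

latitude -74.893°, longitude -3.546°

The arc subtends δ = 4588.4/6371.0088 = 0.720200 rad at the centre.
Converting: φ₁ = -0.592958 rad, θ = 3.216991 rad.
Destination latitude: φ₂ = arcsin( sin φ₁ cos δ + cos φ₁ sin δ cos θ ) = arcsin(-0.965441) = -74.893°.
For the longitude increment, Δλ = atan2( sin θ sin δ cos φ₁, cos δ − sin φ₁ sin φ₂ ) = atan2(-0.041200, 0.212170) = -10.989°.
λ₂ = 7.443° + -10.989° = -3.546°.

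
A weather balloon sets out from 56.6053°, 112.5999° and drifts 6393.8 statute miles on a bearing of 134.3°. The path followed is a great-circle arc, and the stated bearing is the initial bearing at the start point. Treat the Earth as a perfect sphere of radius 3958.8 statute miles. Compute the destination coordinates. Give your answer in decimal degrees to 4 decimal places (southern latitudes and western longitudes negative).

latitude -24.8976°, longitude 164.6221°

Central angle δ = d/R = 1.615085 rad.
Start latitude φ₁ = 0.987949 rad; initial bearing θ = 2.343977 rad.
sin φ₂ = sin φ₁ cos δ + cos φ₁ sin δ cos θ = (0.834899)(-0.044275) + (0.550404)(0.999019)(-0.698415) = -0.420998
φ₂ = asin(-0.420998) = -0.434545 rad = -24.8976°.
Then Δλ = atan2(0.393534, 0.307216) = 0.907959 rad, from sin θ sin δ cos φ₁ over cos δ − sin φ₁ sin φ₂.
λ₂ = 112.5999° + 52.0222° = 164.6221°.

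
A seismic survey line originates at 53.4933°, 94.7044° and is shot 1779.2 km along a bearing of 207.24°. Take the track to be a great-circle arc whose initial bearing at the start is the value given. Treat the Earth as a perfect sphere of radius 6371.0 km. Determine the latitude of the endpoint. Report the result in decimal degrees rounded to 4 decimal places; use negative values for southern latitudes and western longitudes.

latitude 38.8178°

Central angle δ = d/R = 0.279265 rad.
With φ₁ = 53.4933° = 0.933634 rad and θ = 207.24° = 3.617020 rad:
Destination latitude: φ₂ = arcsin( sin φ₁ cos δ + cos φ₁ sin δ cos θ ) = arcsin(0.626845) = 38.8178°.
Then Δλ = atan2(-0.075061, 0.457408) = -0.162650 rad, from sin θ sin δ cos φ₁ over cos δ − sin φ₁ sin φ₂.
λ₂ = λ₁ + Δλ = 85.3852°.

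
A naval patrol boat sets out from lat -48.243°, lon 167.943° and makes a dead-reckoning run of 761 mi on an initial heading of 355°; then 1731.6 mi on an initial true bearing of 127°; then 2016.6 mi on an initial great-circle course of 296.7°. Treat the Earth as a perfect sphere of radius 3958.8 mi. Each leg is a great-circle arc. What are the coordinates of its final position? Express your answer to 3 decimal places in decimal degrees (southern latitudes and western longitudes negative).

latitude -30.756°, longitude 167.124°

Apply the spherical direct solution leg by leg, carrying full precision between legs.
Leg 1: from (-48.243°, 167.943°), δ = 761/3958.8 = 0.192230 rad, θ = 355° → φ = -37.264°, λ = 166.744°.
Leg 2: from (-37.264°, 166.744°), δ = 1731.6/3958.8 = 0.437405 rad, θ = 127° → φ = -48.709°, λ = -162.415°.
Leg 3: from (-48.709°, -162.415°), δ = 2016.6/3958.8 = 0.509397 rad, θ = 296.7° → φ = -30.756°, λ = 167.124°.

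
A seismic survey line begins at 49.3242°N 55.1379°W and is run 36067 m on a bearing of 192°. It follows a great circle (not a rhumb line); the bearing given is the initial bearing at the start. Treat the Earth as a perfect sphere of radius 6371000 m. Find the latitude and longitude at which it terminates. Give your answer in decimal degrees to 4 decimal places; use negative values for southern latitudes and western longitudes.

Angular distance δ = d/R = 36067 / 6371000 = 0.005661 rad.
Converting: φ₁ = 0.860870 rad, θ = 3.351032 rad.
sin φ₂ = sin φ₁ cos δ + cos φ₁ sin δ cos θ = (0.758410)(0.999984) + (0.651778)(0.005661)(-0.978148) = 0.754788
φ₂ = asin(0.754788) = 0.855331 rad = 49.0069°.
For the longitude increment, Δλ = atan2( sin θ sin δ cos φ₁, cos δ − sin φ₁ sin φ₂ ) = atan2(-0.000767, 0.427545) = -0.1028°.
Hence λ₂ = -55.1379° + -0.1028° = -55.2407°.

latitude 49.0069°, longitude -55.2407°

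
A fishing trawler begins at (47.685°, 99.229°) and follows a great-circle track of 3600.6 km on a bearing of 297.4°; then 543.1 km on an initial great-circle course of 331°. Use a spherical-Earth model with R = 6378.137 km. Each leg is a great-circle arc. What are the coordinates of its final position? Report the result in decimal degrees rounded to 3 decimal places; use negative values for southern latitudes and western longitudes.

latitude 56.426°, longitude 44.102°

Apply the spherical direct solution leg by leg, carrying full precision between legs.
Leg 1: from (47.685°, 99.229°), δ = 3600.6/6378.137 = 0.564522 rad, θ = 297.4° → φ = 52.230°, λ = 48.378°.
Leg 2: from (52.230°, 48.378°), δ = 543.1/6378.137 = 0.085150 rad, θ = 331° → φ = 56.426°, λ = 44.102°.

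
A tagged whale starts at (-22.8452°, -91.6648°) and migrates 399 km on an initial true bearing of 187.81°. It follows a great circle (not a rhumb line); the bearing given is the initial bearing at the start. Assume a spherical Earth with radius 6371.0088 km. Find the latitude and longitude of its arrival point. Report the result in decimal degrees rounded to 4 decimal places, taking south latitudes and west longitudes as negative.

latitude -26.3993°, longitude -92.2088°

Angular distance δ = d/R = 399 / 6371.0088 = 0.062627 rad.
Start latitude φ₁ = -0.398724 rad; initial bearing θ = 3.277903 rad.
sin φ₂ = sin φ₁ cos δ + cos φ₁ sin δ cos θ = (-0.388243)(0.998040) + (0.921557)(0.062587)(-0.990724) = -0.444624
φ₂ = asin(-0.444624) = -0.460754 rad = -26.3993°.
For the longitude increment, Δλ = atan2( sin θ sin δ cos φ₁, cos δ − sin φ₁ sin φ₂ ) = atan2(-0.007838, 0.825418) = -0.5440°.
Hence λ₂ = -91.6648° + -0.5440° = -92.2088°.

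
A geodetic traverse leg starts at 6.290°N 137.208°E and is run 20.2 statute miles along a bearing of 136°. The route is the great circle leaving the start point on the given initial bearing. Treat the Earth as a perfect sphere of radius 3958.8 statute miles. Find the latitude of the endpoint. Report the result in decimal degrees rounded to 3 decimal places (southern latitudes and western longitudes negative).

The arc subtends δ = 20.2/3958.8 = 0.005103 rad at the centre.
With φ₁ = 6.290° = 0.109781 rad and θ = 136° = 2.373648 rad:
sin φ₂ = sin φ₁ cos δ + cos φ₁ sin δ cos θ = (0.109561)(0.999987) + (0.993980)(0.005103)(-0.719340) = 0.105911
φ₂ = asin(0.105911) = 0.106110 rad = 6.080°.
Δλ = atan2( sin θ sin δ cos φ₁ , cos δ − sin φ₁ sin φ₂ ) = atan2(0.003523, 0.988383) = 0.003565 rad = 0.204°.
λ₂ = λ₁ + Δλ = 137.412°.

latitude 6.080°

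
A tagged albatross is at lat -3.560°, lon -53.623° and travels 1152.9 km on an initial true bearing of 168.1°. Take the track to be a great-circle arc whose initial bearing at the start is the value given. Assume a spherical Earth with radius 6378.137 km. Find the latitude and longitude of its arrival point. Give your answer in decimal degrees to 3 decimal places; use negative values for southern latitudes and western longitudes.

Angular distance δ = d/R = 1152.9 / 6378.137 = 0.180758 rad.
With φ₁ = -3.560° = -0.062134 rad and θ = 168.1° = 2.933898 rad:
Destination latitude: φ₂ = arcsin( sin φ₁ cos δ + cos φ₁ sin δ cos θ ) = arcsin(-0.236654) = -13.689°.
Δλ = atan2( sin θ sin δ cos φ₁ , cos δ − sin φ₁ sin φ₂ ) = atan2(0.036999, 0.969013) = 0.038164 rad = 2.187°.
λ₂ = λ₁ + Δλ = -51.436°.

latitude -13.689°, longitude -51.436°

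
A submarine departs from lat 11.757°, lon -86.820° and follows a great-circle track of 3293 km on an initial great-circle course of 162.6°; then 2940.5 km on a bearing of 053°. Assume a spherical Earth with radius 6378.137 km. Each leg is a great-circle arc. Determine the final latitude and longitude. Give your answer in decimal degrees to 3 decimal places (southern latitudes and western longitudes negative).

latitude 0.136°, longitude -57.152°

Apply the spherical direct solution leg by leg, carrying full precision between legs.
Leg 1: from (11.757°, -86.820°), δ = 3293/6378.137 = 0.516295 rad, θ = 162.6° → φ = -16.498°, λ = -77.963°.
Leg 2: from (-16.498°, -77.963°), δ = 2940.5/6378.137 = 0.461028 rad, θ = 53° → φ = 0.136°, λ = -57.152°.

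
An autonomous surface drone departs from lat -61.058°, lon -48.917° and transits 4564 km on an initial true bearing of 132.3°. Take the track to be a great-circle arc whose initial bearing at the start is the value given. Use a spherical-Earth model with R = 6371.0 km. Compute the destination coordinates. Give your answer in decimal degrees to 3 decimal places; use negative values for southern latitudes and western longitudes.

latitude -60.911°, longitude 43.649°

Angular distance δ = d/R = 4564 / 6371 = 0.716371 rad.
Start latitude φ₁ = -1.065663 rad; initial bearing θ = 2.309071 rad.
sin φ₂ = sin φ₁ cos δ + cos φ₁ sin δ cos θ = (-0.875110)(0.754194) + (0.483924)(0.656652)(-0.673013) = -0.873865
φ₂ = asin(-0.873865) = -1.063097 rad = -60.911°.
For the longitude increment, Δλ = atan2( sin θ sin δ cos φ₁, cos δ − sin φ₁ sin φ₂ ) = atan2(0.235032, -0.010535) = 92.566°.
λ₂ = -48.917° + 92.566° = 43.649°.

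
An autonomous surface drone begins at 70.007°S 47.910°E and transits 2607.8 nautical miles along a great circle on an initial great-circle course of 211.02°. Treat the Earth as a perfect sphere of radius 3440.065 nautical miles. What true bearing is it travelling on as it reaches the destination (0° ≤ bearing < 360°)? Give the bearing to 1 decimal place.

final bearing 337.9°

δ = 2607.8/3440.065 = 0.758067 rad (43.4340°).
Converting: φ₁ = -1.221853 rad, θ = 3.682994 rad.
Destination latitude: φ₂ = arcsin( sin φ₁ cos δ + cos φ₁ sin δ cos θ ) = arcsin(-0.883852) = -62.111°.
Then Δλ = atan2(-0.121138, -0.104420) = -2.282211 rad, from sin θ sin δ cos φ₁ over cos δ − sin φ₁ sin φ₂.
Hence λ₂ = 47.910° + -130.761° = -82.851°.
The forward bearing on arrival equals the back-azimuth from the destination plus 180°.
Back-azimuth from P₂ (-62.1°, -82.9°) to P₁ (-70.0°, 47.9°), with Δλ' = λ₁ − λ₂ = 130.8°: atan2( sin Δλ' cos φ₁ , cos φ₂ sin φ₁ − sin φ₂ cos φ₁ cos Δλ' ) = 157.9°.
Final bearing = (157.9° + 180°) mod 360° = 337.9°.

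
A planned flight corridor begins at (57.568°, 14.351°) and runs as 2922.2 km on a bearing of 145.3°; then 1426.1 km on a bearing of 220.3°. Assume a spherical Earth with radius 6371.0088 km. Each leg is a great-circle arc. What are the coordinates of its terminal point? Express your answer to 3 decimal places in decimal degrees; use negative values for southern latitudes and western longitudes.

Apply the spherical direct solution leg by leg, carrying full precision between legs.
Leg 1: from (57.568°, 14.351°), δ = 2922.2/6371.0088 = 0.458671 rad, θ = 145.3° → φ = 34.165°, λ = 32.086°.
Leg 2: from (34.165°, 32.086°), δ = 1426.1/6371.0088 = 0.223842 rad, θ = 220.3° → φ = 24.047°, λ = 23.041°.

latitude 24.047°, longitude 23.041°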